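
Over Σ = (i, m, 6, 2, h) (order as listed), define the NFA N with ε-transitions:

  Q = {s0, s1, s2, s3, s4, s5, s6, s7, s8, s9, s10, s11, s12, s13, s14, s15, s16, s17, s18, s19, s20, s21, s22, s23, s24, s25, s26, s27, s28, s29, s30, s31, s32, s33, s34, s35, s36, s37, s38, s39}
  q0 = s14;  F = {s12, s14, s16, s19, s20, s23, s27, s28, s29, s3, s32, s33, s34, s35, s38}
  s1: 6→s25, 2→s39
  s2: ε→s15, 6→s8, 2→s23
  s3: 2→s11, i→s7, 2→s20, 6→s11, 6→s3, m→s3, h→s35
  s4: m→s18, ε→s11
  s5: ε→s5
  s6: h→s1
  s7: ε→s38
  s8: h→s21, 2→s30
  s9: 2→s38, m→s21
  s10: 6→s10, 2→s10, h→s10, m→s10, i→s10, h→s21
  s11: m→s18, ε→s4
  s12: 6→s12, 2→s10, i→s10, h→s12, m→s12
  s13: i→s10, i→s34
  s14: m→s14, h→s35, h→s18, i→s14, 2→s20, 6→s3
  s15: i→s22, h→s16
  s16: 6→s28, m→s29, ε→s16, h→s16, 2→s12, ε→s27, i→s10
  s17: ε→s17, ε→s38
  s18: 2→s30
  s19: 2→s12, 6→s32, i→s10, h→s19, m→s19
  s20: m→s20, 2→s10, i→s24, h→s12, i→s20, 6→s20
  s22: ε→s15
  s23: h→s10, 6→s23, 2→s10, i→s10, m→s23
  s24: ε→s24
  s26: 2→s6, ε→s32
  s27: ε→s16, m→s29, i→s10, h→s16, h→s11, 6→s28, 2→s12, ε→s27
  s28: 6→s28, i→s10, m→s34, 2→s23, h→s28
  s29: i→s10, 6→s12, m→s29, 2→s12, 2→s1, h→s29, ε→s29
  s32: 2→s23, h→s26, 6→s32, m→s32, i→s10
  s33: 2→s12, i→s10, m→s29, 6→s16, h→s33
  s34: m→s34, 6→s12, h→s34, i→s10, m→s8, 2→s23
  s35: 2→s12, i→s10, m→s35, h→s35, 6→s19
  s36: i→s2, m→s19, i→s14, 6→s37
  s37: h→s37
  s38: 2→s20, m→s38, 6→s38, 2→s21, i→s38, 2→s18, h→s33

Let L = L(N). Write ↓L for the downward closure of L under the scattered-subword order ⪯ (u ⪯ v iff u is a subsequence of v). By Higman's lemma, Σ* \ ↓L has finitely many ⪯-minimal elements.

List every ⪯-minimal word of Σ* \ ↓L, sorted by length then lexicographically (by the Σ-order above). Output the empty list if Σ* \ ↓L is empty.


min(Σ*\↓L) = [22, hi, h662h, 6ihm62].

|Q|=40, |F|=15, |δ|=127 (15 ε).
min D↑ (15 st, q0=0, F={5}): 0:i→0,m→0,6→1,2→2,h→3 1:i→4,m→1,6→1,2→2,h→3 2:i→2,m→2,6→2,2→5,h→6 3:i→5,m→3,6→7,2→6,h→3 4:i→4,m→4,6→4,2→2,h→8 5:i→5,m→5,6→5,2→5,h→5 6:i→5,m→6,6→6,2→5,h→6 7:i→5,m→7,6→9,2→6,h→7 8:i→5,m→10,6→11,2→6,h→8 9:i→5,m→9,6→9,2→12,h→9 10:i→5,m→10,6→6,2→6,h→10 11:i→5,m→10,6→13,2→6,h→11 12:i→5,m→12,6→12,2→5,h→5 13:i→5,m→14,6→13,2→12,h→13 14:i→5,m→14,6→6,2→12,h→14 [Hopcroft].
'22': N↓-sim [29, 14, 4] end={s10,s21,s30,s39} — reject; 2/2 single-dels accept.
'hi': run [29, 23, 2] end={s10,s21} ∉↓L; 2/2 del acc.
'h662h': run [29, 23, 21, 14, 8, 5] end={s1,s10,s21,s25,s39} — reject; 5/5 del acc.
'6ihm62': run [29, 28, 22, 18, 12, 5, 2] end={s10,s21} ∉↓L; 6/6 single-dels accept.
4 minimals (antichain).


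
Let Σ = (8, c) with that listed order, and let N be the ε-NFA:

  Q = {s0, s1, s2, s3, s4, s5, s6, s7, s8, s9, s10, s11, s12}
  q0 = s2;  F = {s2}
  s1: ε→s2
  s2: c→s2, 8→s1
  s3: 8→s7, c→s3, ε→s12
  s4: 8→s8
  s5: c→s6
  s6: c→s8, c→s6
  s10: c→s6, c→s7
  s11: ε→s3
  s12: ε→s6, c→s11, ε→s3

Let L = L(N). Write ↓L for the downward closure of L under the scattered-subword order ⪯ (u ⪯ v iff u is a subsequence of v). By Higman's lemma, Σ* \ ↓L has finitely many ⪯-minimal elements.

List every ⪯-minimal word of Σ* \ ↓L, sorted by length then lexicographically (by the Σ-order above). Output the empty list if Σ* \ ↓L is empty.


|Q|=13, |F|=1, |δ|=16 (5 ε).
min D↑ (1 st, q0=0, F={}): 0:8→0,c→0 (ε-aug+det+¬).
L(D↑) = ∅ ⇒ ↓L = Σ*.

min(Σ*\↓L) = [].


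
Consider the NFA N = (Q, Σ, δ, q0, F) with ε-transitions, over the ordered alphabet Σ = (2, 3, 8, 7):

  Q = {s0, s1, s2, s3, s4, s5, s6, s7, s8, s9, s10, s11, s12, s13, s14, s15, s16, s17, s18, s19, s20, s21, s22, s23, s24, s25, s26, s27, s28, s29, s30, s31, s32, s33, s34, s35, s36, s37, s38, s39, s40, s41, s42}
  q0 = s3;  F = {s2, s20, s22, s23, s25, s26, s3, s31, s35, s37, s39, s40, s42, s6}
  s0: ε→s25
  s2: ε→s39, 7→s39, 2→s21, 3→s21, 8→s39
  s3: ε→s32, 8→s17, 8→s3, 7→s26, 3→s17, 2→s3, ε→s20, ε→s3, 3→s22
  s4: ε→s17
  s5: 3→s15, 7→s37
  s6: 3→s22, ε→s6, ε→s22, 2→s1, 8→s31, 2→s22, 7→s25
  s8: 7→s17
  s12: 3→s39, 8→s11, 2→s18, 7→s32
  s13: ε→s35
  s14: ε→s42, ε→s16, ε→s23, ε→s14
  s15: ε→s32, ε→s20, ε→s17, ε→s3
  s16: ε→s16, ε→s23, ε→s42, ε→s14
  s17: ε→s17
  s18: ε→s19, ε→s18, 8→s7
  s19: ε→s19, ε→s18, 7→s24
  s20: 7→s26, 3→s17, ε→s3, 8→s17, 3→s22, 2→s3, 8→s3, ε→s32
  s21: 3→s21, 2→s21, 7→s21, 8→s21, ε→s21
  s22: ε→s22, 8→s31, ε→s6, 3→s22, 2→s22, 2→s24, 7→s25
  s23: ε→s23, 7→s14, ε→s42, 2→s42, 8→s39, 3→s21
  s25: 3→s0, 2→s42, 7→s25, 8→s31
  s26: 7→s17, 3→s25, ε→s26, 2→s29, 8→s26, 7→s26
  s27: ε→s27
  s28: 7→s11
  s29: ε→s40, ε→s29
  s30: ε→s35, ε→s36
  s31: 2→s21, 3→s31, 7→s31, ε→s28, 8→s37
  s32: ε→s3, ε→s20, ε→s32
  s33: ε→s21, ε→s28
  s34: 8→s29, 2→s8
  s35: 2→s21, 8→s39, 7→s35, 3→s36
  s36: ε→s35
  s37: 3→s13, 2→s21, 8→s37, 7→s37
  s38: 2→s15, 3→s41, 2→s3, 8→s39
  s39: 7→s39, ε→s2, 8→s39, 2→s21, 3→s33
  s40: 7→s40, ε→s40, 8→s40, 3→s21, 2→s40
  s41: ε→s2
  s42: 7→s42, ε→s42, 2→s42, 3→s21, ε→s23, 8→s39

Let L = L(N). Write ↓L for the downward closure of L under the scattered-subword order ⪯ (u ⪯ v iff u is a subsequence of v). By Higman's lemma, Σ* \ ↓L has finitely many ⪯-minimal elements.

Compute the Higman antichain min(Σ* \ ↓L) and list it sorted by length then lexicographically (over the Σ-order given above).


|Q|=43, |F|=14, |δ|=134 (51 ε).
min D↑ (11 st, q0=0, F={6}): 0:2→0,3→1,8→0,7→2 1:2→1,3→1,8→3,7→4 2:2→5,3→4,8→2,7→2 3:2→6,3→3,8→7,7→3 4:2→8,3→4,8→3,7→4 5:2→5,3→6,8→5,7→5 6:2→6,3→6,8→6,7→6 7:2→6,3→9,8→7,7→7 8:2→8,3→6,8→10,7→8 9:2→6,3→9,8→10,7→9 10:2→6,3→6,8→10,7→10 (ε-aug+det+¬).
'382': |S_i|=[28, 22, 11, 1] end={s21} — reject; 3/3 deletions ∈↓L.
'723': run [28, 21, 12, 4] end={s11,s21,s28,s33} — reject; 3/3 deletions ∈↓L.
'388383': |S_i|=[28, 22, 11, 10, 9, 6, 4] end={s11,s21,s28,s33} — reject; 6/6 del acc.
3 obstructions.

min(Σ*\↓L) = [382, 723, 388383].


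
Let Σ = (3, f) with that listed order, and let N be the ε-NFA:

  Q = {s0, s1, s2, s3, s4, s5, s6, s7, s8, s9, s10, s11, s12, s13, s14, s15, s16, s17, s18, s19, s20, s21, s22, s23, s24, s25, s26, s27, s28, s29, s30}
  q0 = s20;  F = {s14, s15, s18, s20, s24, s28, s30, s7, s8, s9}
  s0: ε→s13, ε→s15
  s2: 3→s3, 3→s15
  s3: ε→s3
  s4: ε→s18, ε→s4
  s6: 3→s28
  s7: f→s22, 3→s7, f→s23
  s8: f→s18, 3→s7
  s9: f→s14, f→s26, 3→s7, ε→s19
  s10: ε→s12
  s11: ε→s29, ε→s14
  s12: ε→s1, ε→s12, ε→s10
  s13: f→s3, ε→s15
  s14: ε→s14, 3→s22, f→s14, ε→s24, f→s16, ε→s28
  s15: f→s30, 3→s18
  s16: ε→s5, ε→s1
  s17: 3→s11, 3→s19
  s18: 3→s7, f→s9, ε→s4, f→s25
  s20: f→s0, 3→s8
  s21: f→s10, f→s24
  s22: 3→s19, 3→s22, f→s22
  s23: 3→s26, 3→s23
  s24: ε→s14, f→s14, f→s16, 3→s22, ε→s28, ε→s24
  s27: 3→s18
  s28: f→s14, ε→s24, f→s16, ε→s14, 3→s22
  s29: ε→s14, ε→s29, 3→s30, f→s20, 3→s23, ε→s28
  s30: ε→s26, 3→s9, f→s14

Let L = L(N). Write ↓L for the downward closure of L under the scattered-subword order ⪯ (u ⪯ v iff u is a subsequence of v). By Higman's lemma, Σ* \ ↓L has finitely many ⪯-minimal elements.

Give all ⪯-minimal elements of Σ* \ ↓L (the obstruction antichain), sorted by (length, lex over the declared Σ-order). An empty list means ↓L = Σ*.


|Q|=31, |F|=10, |δ|=71 (28 ε).
min D↑ (9 st, q0=0, F={6}): 0:3→1,f→2 1:3→3,f→4 2:3→4,f→5 3:3→3,f→6 4:3→3,f→7 5:3→7,f→8 6:3→6,f→6 7:3→3,f→8 8:3→6,f→8.
'33f': N↓-sim [22, 16, 5, 4] end={s19,s22,s23,s26} ∉↓L; 3/3 deletions ∈↓L.
'fff3': run [22, 20, 15, 10, 4] end={s19,s22,s23,s26} ∉↓L; 4/4 del acc.
2 words, ⪯-incomp.

min(Σ*\↓L) = [33f, fff3].


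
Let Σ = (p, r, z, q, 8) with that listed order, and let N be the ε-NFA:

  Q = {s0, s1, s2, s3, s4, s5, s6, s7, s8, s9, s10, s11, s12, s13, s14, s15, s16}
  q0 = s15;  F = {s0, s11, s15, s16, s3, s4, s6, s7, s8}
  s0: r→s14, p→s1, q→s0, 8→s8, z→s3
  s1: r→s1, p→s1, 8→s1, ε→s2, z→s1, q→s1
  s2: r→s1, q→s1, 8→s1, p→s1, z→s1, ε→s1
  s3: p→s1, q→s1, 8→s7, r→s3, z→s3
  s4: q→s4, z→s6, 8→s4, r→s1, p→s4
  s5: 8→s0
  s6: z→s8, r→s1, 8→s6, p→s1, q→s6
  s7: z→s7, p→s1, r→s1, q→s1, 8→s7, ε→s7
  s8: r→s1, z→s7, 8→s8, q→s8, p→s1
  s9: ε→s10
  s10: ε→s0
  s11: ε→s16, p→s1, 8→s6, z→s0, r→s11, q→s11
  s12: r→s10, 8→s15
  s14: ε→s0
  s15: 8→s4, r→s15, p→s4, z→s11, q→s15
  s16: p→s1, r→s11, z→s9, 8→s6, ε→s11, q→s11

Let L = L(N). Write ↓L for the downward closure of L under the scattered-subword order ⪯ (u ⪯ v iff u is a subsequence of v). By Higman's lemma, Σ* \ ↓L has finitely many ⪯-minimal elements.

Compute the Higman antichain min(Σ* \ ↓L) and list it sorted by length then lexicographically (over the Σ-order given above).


min(Σ*\↓L) = [pr, zp, 8r, zzzq].

|Q|=17, |F|=9, |δ|=66 (8 ε).
min D↑ (9 st, q0=0, F={3}): 0:p→1,r→0,z→2,q→0,8→1 1:p→1,r→3,z→4,q→1,8→1 2:p→3,r→2,z→5,q→2,8→4 3:p→3,r→3,z→3,q→3,8→3 4:p→3,r→3,z→6,q→4,8→4 5:p→3,r→5,z→7,q→5,8→6 6:p→3,r→3,z→8,q→6,8→6 7:p→3,r→7,z→7,q→3,8→8 8:p→3,r→3,z→8,q→3,8→8.
'pr': run [14, 6, 2] end={s1,s2} — reject; 2/2 single-dels accept.
'zp': N↓-sim [14, 12, 2] end={s1,s2} ∉↓L; 2/2 single-dels accept.
'8r': run [14, 6, 2] end={s1,s2} ∉↓L; 2/2 single-dels accept.
'zzzq': run [14, 12, 9, 4, 2] end={s1,s2} rej; 4/4 single-dels accept.
4 minimals (antichain).


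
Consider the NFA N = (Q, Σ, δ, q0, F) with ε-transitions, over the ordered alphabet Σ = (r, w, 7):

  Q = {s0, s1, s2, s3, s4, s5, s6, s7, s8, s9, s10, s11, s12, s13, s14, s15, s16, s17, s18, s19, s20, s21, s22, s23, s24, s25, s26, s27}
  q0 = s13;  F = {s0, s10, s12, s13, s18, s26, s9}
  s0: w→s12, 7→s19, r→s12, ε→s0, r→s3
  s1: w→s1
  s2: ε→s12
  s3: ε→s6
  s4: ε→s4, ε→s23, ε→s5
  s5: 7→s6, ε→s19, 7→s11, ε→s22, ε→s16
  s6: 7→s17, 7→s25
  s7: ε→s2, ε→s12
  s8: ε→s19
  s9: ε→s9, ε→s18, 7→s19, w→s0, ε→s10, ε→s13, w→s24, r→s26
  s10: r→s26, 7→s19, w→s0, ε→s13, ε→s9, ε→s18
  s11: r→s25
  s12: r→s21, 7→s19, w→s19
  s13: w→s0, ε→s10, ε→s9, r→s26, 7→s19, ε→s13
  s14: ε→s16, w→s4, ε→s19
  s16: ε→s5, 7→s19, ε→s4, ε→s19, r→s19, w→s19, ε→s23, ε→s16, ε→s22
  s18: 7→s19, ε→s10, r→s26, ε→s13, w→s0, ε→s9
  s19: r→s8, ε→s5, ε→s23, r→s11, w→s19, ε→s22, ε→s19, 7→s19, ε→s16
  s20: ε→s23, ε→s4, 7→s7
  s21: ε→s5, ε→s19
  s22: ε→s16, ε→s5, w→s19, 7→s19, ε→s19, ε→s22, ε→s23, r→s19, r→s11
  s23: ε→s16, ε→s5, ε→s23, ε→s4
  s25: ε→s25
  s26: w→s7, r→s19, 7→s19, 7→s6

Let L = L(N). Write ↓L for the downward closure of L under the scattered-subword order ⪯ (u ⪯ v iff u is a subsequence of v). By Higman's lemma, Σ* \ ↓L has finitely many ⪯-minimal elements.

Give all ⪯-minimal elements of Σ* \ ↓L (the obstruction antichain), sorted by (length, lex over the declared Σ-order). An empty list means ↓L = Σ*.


|Q|=28, |F|=7, |δ|=95 (52 ε).
min D↑ (5 st, q0=0, F={3}): 0:r→1,w→2,7→3 1:r→3,w→4,7→3 2:r→4,w→4,7→3 3:r→3,w→3,7→3 4:r→3,w→3,7→3 (ε-aug+det+¬).
'7': N↓-sim [23, 11] end={s11,s16,s17,s19,s22,s23,s25,s4,s5,s6,s8} — reject; 1/1 del acc.
'rr': N↓-sim [23, 17, 12] end={s11,s16,s17,s19,s21,s22,s23,s25,s4,s5,s6,s8} rej; 2/2 del acc.
'rww': |S_i|=[23, 17, 15, 11] end={s11,s16,s17,s19,s22,s23,s25,s4,s5,s6,s8} ∉↓L; 3/3 single-dels accept.
'wrw': run [23, 18, 14, 11] end={s11,s16,s17,s19,s22,s23,s25,s4,s5,s6,s8} ∉↓L; 3/3 del acc.
'wwr': N↓-sim [23, 18, 13, 12] end={s11,s16,s17,s19,s21,s22,s23,s25,s4,s5,s6,s8} rej; 3/3 single-dels accept.
'www': |S_i|=[23, 18, 13, 11] end={s11,s16,s17,s19,s22,s23,s25,s4,s5,s6,s8} rej; 3/3 deletions ∈↓L.
6 words, ⪯-incomp.

Antichain: [7, rr, rww, wrw, wwr, www].


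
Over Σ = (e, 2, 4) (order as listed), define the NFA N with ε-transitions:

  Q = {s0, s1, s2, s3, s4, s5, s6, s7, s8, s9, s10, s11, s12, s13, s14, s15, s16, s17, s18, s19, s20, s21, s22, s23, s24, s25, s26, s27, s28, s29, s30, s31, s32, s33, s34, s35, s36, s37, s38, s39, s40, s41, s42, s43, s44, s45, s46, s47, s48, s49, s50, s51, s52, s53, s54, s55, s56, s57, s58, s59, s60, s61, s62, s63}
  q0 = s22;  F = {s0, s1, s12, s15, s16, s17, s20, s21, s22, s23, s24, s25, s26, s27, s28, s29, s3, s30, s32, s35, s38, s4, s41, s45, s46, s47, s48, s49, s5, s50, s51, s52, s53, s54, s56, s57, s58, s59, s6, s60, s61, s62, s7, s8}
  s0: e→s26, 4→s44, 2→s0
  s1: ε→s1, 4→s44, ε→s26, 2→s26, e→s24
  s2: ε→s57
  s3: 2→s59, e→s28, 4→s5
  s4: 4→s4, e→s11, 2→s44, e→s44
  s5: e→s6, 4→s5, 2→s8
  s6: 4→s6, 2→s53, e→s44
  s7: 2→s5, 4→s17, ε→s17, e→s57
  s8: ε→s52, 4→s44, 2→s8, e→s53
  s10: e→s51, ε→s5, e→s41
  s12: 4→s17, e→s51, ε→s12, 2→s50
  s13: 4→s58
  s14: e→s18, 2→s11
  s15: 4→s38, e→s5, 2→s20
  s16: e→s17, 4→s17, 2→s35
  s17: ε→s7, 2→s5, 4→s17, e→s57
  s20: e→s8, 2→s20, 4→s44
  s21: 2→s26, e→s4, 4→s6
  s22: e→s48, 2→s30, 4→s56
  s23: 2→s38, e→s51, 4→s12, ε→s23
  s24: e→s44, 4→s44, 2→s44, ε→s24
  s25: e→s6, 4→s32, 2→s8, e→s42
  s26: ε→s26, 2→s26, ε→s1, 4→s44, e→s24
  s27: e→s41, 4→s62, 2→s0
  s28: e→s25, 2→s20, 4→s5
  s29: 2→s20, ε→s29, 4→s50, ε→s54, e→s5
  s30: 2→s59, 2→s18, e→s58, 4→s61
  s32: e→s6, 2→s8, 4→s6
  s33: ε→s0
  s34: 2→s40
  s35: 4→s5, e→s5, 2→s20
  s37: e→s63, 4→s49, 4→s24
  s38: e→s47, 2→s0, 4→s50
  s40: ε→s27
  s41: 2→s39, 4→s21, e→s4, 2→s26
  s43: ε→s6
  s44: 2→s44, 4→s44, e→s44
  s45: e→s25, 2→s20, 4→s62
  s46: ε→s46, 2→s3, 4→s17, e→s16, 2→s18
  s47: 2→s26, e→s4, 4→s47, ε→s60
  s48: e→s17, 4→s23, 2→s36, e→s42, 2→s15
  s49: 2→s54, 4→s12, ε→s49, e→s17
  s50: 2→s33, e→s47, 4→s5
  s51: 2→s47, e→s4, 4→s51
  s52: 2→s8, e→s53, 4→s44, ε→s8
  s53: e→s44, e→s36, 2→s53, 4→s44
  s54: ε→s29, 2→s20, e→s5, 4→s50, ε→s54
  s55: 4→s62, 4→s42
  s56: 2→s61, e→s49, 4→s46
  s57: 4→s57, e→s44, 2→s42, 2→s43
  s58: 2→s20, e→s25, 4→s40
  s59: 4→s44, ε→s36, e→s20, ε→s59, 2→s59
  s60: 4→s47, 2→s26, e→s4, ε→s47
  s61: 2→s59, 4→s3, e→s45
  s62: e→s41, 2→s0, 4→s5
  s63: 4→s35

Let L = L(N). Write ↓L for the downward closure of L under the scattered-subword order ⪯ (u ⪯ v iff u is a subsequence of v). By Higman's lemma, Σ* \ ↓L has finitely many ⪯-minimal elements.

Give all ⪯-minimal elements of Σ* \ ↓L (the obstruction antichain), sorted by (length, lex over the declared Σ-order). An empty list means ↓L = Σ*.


|Q|=64, |F|=44, |δ|=182 (26 ε).
min D↑ (40 st, q0=0, F={20}): 0:e→1,2→2,4→3 1:e→4,2→5,4→6 2:e→7,2→8,4→9 3:e→10,2→9,4→11 4:e→12,2→13,4→4 5:e→13,2→14,4→15 6:e→16,2→15,4→17 7:e→18,2→14,4→19 8:e→14,2→8,4→20 9:e→21,2→8,4→22 10:e→4,2→23,4→17 11:e→24,2→22,4→4 12:e→20,2→25,4→12 13:e→25,2→26,4→13 14:e→26,2→14,4→20 15:e→27,2→28,4→29 16:e→30,2→27,4→16 17:e→16,2→29,4→4 18:e→25,2→26,4→31 19:e→32,2→28,4→33 20:e→20,2→20,4→20 21:e→18,2→14,4→33 22:e→34,2→8,4→13 23:e→13,2→14,4→29 24:e→4,2→35,4→4 25:e→20,2→36,4→25 26:e→36,2→26,4→20 27:e→30,2→37,4→27 28:e→37,2→28,4→20 29:e→27,2→28,4→13 30:e→20,2→20,4→30 31:e→25,2→26,4→25 32:e→30,2→37,4→38 33:e→32,2→28,4→13 34:e→18,2→14,4→13 35:e→13,2→14,4→13 36:e→20,2→36,4→20 37:e→39,2→37,4→20 38:e→30,2→37,4→25 39:e→20,2→20,4→20.
'224': |S_i|=[53, 41, 14, 1] end={s44} — reject; 3/3 deletions ∈↓L.
'eeee': N↓-sim [53, 45, 25, 10, 3] end={s11,s36,s44} — reject; 4/4 deletions ∈↓L.
'e4ee2': run [53, 45, 33, 18, 5, 1] end={s44} ∉↓L; 5/5 single-dels accept.
'444ee': |S_i|=[53, 48, 38, 22, 10, 3] end={s11,s36,s44} ∉↓L; 5/5 single-dels accept.
'2ee44e': run [53, 41, 28, 17, 13, 6, 3] end={s11,s36,s44} rej; 6/6 single-dels accept.
5 words, ⪯-incomp.

Antichain: [224, eeee, e4ee2, 444ee, 2ee44e].


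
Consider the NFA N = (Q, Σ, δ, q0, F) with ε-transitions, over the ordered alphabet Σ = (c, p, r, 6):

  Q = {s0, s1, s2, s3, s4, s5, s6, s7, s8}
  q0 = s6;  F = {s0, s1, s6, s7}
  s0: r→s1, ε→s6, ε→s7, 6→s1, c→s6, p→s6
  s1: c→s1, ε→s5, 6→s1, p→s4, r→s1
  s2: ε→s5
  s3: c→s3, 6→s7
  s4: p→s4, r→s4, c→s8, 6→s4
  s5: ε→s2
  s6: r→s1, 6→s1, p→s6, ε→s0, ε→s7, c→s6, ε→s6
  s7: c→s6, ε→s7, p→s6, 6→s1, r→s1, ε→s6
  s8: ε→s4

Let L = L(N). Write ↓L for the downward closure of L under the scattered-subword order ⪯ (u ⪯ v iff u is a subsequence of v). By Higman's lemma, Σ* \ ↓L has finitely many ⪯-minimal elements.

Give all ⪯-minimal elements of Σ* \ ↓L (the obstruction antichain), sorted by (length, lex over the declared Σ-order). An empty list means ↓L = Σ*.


|Q|=9, |F|=4, |δ|=33 (11 ε).
min D↑ (3 st, q0=0, F={2}): 0:c→0,p→0,r→1,6→1 1:c→1,p→2,r→1,6→1 2:c→2,p→2,r→2,6→2 (ε-aug+det+¬).
'rp': N↓-sim [8, 5, 2] end={s4,s8} — reject; 2/2 deletions ∈↓L.
'6p': run [8, 5, 2] end={s4,s8} ∉↓L; 2/2 del acc.
2 minimals (antichain).

Antichain: [rp, 6p].


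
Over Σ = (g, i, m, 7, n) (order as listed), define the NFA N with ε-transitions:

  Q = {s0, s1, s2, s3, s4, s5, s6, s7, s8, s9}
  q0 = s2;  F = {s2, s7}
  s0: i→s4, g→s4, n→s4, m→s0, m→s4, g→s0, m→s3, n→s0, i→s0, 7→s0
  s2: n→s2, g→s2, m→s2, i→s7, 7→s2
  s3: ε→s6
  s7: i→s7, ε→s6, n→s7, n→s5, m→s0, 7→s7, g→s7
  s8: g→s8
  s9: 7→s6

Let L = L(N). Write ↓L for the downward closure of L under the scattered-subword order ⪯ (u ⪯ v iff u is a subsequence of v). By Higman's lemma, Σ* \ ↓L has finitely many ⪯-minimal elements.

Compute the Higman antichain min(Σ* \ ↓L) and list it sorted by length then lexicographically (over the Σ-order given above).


min(Σ*\↓L) = [im].

|Q|=10, |F|=2, |δ|=25 (2 ε).
min D↑ (3 st, q0=0, F={2}): 0:g→0,i→1,m→0,7→0,n→0 1:g→1,i→1,m→2,7→1,n→1 2:g→2,i→2,m→2,7→2,n→2 (ε-aug+det+¬).
'im': run [7, 6, 4] end={s0,s3,s4,s6} rej; 2/2 del acc.
1 minimals (antichain).


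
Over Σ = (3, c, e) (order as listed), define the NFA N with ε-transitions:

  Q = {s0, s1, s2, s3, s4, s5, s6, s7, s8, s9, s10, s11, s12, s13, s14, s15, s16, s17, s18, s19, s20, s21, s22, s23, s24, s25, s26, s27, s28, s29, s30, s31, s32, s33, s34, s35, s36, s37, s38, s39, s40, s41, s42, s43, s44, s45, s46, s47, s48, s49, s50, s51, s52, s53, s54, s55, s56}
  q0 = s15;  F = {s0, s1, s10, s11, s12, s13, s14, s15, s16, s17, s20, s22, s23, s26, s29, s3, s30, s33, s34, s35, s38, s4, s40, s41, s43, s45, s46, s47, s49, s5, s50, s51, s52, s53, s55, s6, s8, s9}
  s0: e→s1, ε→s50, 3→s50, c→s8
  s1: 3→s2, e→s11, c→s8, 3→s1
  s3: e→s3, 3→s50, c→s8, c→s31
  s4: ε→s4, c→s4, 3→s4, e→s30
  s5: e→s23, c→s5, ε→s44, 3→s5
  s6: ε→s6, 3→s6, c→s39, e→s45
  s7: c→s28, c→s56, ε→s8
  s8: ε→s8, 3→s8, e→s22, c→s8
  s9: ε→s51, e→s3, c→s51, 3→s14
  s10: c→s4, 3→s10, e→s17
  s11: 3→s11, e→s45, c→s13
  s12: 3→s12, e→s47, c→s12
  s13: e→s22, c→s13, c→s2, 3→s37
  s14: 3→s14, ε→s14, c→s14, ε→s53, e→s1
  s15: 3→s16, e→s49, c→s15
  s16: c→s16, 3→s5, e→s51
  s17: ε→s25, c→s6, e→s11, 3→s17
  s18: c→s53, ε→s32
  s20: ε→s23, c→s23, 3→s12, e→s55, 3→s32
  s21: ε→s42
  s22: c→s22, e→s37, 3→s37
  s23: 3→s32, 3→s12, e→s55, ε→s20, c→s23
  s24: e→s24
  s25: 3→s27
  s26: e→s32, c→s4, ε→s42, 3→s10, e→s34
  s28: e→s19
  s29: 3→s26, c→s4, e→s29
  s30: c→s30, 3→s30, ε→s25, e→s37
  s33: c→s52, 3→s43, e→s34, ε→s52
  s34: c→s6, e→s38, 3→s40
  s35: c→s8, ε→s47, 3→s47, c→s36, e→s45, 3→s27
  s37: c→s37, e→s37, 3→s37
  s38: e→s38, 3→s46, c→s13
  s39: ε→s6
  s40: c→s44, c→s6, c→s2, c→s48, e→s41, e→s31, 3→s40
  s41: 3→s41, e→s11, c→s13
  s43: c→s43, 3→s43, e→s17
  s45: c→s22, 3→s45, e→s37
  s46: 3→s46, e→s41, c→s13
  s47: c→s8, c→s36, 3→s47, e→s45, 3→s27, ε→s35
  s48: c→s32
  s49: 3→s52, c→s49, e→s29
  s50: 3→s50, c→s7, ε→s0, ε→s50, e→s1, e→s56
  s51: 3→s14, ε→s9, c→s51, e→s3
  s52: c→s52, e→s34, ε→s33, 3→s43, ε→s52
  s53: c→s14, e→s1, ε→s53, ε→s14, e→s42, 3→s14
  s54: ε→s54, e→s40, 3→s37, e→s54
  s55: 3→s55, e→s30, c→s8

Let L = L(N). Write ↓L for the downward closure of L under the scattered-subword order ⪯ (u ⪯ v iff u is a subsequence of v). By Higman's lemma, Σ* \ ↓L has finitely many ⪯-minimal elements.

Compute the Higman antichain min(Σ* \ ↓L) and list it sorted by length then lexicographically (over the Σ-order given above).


A = [eecee, 33eeee, 3eece3, e3eec3].

|Q|=57, |F|=38, |δ|=171 (28 ε).
min D↑ (33 st, q0=0, F={32}): 0:3→1,c→0,e→2 1:3→3,c→1,e→4 2:3→5,c→2,e→6 3:3→3,c→3,e→7 4:3→8,c→4,e→9 5:3→10,c→5,e→11 6:3→12,c→13,e→6 7:3→14,c→7,e→15 8:3→8,c→8,e→16 9:3→17,c→18,e→9 10:3→10,c→10,e→19 11:3→20,c→21,e→22 12:3→23,c→13,e→11 13:3→13,c→13,e→24 14:3→14,c→14,e→25 15:3→15,c→18,e→24 16:3→16,c→18,e→26 17:3→17,c→18,e→16 18:3→18,c→18,e→27 19:3→19,c→21,e→26 20:3→20,c→21,e→28 21:3→21,c→21,e→29 22:3→30,c→31,e→22 23:3→23,c→13,e→19 24:3→24,c→24,e→32 25:3→25,c→18,e→29 26:3→26,c→31,e→29 27:3→32,c→27,e→32 28:3→28,c→31,e→26 29:3→29,c→27,e→32 30:3→30,c→31,e→28 31:3→32,c→31,e→27 32:3→32,c→32,e→32.
'eecee': run [53, 50, 39, 21, 7, 1] end={s37} — reject; 5/5 deletions ∈↓L.
'33eeee': |S_i|=[53, 50, 41, 27, 14, 6, 1] end={s37} ∉↓L; 6/6 single-dels accept.
'3eece3': |S_i|=[53, 50, 42, 27, 14, 3, 1] end={s37} rej; 6/6 single-dels accept.
'e3eec3': run [53, 50, 43, 29, 10, 4, 1] end={s37} ∉↓L; 6/6 single-dels accept.
4 obstructions.


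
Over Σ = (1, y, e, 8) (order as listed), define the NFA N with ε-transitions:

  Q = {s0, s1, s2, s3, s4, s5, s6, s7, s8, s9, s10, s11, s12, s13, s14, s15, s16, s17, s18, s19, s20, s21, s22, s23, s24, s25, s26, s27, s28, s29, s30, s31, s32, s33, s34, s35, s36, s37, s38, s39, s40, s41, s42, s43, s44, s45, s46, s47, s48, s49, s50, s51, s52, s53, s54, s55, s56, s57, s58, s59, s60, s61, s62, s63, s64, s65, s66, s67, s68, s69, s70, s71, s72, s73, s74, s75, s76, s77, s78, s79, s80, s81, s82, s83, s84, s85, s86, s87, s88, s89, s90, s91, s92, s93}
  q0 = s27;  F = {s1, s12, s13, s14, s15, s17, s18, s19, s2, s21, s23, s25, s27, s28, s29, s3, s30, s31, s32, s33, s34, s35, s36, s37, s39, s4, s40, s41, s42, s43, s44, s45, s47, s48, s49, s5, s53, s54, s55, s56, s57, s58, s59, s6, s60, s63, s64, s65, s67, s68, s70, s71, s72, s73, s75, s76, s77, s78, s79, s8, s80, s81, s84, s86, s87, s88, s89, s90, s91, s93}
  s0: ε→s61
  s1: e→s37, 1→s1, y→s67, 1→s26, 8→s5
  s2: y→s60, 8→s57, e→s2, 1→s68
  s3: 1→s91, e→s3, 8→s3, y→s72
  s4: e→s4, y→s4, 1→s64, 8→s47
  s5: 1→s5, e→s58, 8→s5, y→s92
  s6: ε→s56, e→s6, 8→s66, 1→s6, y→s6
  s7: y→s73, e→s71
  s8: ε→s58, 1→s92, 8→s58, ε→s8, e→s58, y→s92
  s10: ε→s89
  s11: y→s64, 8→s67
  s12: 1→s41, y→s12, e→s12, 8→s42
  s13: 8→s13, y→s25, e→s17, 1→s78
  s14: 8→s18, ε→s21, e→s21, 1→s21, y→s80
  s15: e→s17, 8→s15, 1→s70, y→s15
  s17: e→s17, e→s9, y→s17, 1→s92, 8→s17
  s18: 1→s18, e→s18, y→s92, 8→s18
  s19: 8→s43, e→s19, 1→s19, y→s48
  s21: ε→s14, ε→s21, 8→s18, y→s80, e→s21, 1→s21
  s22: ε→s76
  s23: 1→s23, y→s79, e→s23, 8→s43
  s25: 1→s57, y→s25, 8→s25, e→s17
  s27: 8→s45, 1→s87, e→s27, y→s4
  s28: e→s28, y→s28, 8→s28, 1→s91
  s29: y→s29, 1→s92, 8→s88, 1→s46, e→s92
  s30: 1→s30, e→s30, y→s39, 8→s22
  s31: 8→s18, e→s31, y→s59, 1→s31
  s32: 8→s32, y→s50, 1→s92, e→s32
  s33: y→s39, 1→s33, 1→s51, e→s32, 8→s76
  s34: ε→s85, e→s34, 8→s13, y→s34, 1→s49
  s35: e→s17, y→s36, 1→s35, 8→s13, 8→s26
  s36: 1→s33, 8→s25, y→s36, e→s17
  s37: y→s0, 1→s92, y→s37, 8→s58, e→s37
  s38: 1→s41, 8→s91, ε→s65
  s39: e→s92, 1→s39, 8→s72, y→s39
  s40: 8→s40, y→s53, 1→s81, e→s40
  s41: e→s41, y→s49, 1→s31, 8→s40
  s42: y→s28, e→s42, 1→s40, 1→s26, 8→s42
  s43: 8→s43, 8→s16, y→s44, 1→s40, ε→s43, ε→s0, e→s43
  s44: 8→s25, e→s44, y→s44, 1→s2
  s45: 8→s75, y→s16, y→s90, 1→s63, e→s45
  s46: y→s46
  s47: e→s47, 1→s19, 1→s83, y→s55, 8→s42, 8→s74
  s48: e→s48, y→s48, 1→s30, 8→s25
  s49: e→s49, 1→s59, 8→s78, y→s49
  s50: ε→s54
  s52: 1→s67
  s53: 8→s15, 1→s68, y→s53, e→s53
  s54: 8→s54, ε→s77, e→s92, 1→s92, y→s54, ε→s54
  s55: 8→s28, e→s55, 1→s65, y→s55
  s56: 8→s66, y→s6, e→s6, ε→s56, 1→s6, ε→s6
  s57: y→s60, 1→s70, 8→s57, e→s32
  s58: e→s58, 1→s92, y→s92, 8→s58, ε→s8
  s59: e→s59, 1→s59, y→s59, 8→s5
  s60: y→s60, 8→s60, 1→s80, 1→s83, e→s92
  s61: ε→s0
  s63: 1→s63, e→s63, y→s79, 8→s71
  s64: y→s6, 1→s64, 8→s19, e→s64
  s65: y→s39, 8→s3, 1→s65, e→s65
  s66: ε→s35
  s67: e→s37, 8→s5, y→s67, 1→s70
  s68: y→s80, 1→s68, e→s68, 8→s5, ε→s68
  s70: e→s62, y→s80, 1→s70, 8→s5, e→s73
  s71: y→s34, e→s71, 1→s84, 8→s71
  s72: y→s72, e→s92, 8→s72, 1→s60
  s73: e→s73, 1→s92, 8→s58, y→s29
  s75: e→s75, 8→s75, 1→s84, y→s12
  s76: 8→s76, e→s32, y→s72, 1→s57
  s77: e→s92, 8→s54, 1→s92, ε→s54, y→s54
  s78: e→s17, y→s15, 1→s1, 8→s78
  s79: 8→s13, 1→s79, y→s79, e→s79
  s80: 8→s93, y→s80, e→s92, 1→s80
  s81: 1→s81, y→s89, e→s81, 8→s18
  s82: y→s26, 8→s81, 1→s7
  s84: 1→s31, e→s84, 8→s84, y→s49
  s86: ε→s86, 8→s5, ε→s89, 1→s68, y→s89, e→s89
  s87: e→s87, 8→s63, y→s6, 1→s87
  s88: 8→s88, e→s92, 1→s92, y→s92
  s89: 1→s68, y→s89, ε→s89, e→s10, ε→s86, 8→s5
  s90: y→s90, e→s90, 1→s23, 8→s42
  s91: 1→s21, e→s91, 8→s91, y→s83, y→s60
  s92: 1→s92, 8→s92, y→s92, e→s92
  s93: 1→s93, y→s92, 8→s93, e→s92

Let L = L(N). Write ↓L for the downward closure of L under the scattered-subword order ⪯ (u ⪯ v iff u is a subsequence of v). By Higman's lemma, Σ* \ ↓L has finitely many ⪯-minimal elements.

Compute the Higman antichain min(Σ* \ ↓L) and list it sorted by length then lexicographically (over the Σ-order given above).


min(Σ*\↓L) = [1y8e1, y8y1ye, 88118y].

|Q|=94, |F|=70, |δ|=336 (27 ε).
min D↑ (66 st, q0=0, F={33}): 0:1→1,y→2,e→0,8→3 1:1→1,y→4,e→1,8→5 2:1→6,y→2,e→2,8→7 3:1→5,y→8,e→3,8→9 4:1→4,y→4,e→4,8→10 5:1→5,y→11,e→5,8→12 6:1→6,y→4,e→6,8→13 7:1→13,y→14,e→7,8→15 8:1→16,y→8,e→8,8→15 9:1→17,y→18,e→9,8→9 10:1→10,y→19,e→20,8→21 11:1→11,y→11,e→11,8→21 12:1→17,y→22,e→12,8→12 13:1→13,y→23,e→13,8→24 14:1→25,y→14,e→14,8→26 15:1→27,y→26,e→15,8→15 16:1→16,y→11,e→16,8→24 17:1→28,y→29,e→17,8→17 18:1→30,y→18,e→18,8→15 19:1→31,y→19,e→20,8→32 20:1→33,y→20,e→20,8→20 21:1→34,y→32,e→20,8→21 22:1→29,y→22,e→22,8→21 23:1→35,y→23,e→23,8→32 24:1→27,y→36,e→24,8→24 25:1→25,y→37,e→25,8→38 26:1→39,y→26,e→26,8→26 27:1→40,y→41,e→27,8→27 28:1→28,y→42,e→28,8→43 29:1→42,y→29,e→29,8→34 30:1→28,y→29,e→30,8→27 31:1→31,y→37,e→44,8→45 32:1→46,y→32,e→20,8→32 33:1→33,y→33,e→33,8→33 34:1→47,y→48,e→20,8→34 35:1→35,y→37,e→35,8→45 36:1→49,y→36,e→36,8→32 37:1→37,y→37,e→33,8→50 38:1→39,y→50,e→38,8→38 39:1→51,y→52,e→39,8→39 40:1→40,y→53,e→40,8→43 41:1→54,y→41,e→41,8→48 42:1→42,y→42,e→42,8→55 43:1→43,y→33,e→43,8→43 44:1→33,y→56,e→44,8→44 45:1→46,y→50,e→44,8→45 46:1→57,y→52,e→44,8→46 47:1→47,y→58,e→59,8→55 48:1→57,y→48,e→20,8→48 49:1→54,y→52,e→49,8→46 50:1→52,y→50,e→33,8→50 51:1→51,y→60,e→51,8→43 52:1→60,y→52,e→33,8→52 53:1→54,y→53,e→53,8→55 54:1→54,y→60,e→54,8→55 55:1→55,y→33,e→61,8→55 56:1→33,y→56,e→33,8→56 57:1→57,y→60,e→62,8→55 58:1→57,y→58,e→59,8→55 59:1→33,y→59,e→59,8→61 60:1→60,y→60,e→33,8→63 61:1→33,y→33,e→61,8→61 62:1→33,y→64,e→62,8→61 63:1→63,y→33,e→33,8→63 64:1→33,y→64,e→33,8→65 65:1→33,y→33,e→33,8→65 (ε-aug+det+¬).
'1y8e1': run [86, 75, 56, 40, 17, 2] end={s46,s92} ∉↓L; 5/5 del acc.
'y8y1ye': |S_i|=[86, 79, 65, 51, 34, 13, 1] end={s92} ∉↓L; 6/6 deletions ∈↓L.
'88118y': N↓-sim [86, 80, 63, 46, 29, 7, 1] end={s92} — reject; 6/6 deletions ∈↓L.
3 obstructions.


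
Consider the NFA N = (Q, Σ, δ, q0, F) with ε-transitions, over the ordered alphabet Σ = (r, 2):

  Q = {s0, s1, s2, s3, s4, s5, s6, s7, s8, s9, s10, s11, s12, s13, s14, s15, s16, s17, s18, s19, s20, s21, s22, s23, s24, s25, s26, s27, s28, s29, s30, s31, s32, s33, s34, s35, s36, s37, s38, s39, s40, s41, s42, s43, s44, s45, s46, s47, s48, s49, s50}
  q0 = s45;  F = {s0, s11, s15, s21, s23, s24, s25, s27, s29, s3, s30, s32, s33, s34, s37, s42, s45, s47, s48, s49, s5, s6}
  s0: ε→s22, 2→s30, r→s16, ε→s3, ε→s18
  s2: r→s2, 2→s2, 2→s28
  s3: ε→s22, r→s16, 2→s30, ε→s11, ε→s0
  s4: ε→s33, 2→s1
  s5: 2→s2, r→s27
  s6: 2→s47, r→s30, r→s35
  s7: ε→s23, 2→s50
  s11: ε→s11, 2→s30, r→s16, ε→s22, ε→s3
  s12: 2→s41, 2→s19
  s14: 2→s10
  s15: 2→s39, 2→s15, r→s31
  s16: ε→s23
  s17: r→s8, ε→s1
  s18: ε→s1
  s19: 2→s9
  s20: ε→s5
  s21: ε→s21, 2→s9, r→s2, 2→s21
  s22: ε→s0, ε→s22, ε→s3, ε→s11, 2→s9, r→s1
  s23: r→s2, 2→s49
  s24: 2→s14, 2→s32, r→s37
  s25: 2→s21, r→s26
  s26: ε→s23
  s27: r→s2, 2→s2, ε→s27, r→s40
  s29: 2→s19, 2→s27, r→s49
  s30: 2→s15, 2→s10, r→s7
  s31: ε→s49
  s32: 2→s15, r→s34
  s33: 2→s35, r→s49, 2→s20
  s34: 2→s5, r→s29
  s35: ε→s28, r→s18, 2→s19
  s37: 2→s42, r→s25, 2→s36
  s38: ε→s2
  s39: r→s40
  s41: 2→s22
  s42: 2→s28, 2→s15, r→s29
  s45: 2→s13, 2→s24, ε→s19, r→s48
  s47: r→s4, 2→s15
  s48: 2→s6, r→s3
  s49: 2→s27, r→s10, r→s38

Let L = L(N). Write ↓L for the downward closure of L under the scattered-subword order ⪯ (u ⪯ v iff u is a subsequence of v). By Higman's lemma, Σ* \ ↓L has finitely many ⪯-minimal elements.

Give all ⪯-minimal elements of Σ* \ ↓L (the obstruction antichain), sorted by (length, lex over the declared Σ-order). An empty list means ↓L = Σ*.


min(Σ*\↓L) = [rrrr, 2rr2r, 22r22, 222rr, rrr222].

|Q|=51, |F|=22, |δ|=98 (26 ε).
min D↑ (21 st, q0=0, F={14}): 0:r→1,2→2 1:r→3,2→4 2:r→5,2→6 3:r→7,2→8 4:r→8,2→9 5:r→10,2→11 6:r→12,2→13 7:r→14,2→15 8:r→7,2→13 9:r→16,2→13 10:r→7,2→17 11:r→18,2→13 12:r→18,2→19 13:r→15,2→13 14:r→14,2→14 15:r→14,2→20 16:r→15,2→19 17:r→14,2→17 18:r→15,2→20 19:r→20,2→14 20:r→14,2→14 [Hopcroft].
'rrrr': run [44, 39, 32, 15, 5] end={s10,s2,s28,s38,s40} — reject; 4/4 del acc.
'2rr2r': |S_i|=[44, 37, 31, 19, 11, 5] end={s10,s2,s28,s38,s40} — reject; 5/5 del acc.
'22r22': |S_i|=[44, 37, 28, 19, 11, 4] end={s19,s2,s28,s9} rej; 5/5 del acc.
'222rr': |S_i|=[44, 37, 28, 18, 10, 5] end={s10,s2,s28,s38,s40} — reject; 5/5 single-dels accept.
'rrr222': |S_i|=[44, 39, 32, 15, 8, 4, 2] end={s2,s28} ∉↓L; 6/6 deletions ∈↓L.
5 minimals (antichain).


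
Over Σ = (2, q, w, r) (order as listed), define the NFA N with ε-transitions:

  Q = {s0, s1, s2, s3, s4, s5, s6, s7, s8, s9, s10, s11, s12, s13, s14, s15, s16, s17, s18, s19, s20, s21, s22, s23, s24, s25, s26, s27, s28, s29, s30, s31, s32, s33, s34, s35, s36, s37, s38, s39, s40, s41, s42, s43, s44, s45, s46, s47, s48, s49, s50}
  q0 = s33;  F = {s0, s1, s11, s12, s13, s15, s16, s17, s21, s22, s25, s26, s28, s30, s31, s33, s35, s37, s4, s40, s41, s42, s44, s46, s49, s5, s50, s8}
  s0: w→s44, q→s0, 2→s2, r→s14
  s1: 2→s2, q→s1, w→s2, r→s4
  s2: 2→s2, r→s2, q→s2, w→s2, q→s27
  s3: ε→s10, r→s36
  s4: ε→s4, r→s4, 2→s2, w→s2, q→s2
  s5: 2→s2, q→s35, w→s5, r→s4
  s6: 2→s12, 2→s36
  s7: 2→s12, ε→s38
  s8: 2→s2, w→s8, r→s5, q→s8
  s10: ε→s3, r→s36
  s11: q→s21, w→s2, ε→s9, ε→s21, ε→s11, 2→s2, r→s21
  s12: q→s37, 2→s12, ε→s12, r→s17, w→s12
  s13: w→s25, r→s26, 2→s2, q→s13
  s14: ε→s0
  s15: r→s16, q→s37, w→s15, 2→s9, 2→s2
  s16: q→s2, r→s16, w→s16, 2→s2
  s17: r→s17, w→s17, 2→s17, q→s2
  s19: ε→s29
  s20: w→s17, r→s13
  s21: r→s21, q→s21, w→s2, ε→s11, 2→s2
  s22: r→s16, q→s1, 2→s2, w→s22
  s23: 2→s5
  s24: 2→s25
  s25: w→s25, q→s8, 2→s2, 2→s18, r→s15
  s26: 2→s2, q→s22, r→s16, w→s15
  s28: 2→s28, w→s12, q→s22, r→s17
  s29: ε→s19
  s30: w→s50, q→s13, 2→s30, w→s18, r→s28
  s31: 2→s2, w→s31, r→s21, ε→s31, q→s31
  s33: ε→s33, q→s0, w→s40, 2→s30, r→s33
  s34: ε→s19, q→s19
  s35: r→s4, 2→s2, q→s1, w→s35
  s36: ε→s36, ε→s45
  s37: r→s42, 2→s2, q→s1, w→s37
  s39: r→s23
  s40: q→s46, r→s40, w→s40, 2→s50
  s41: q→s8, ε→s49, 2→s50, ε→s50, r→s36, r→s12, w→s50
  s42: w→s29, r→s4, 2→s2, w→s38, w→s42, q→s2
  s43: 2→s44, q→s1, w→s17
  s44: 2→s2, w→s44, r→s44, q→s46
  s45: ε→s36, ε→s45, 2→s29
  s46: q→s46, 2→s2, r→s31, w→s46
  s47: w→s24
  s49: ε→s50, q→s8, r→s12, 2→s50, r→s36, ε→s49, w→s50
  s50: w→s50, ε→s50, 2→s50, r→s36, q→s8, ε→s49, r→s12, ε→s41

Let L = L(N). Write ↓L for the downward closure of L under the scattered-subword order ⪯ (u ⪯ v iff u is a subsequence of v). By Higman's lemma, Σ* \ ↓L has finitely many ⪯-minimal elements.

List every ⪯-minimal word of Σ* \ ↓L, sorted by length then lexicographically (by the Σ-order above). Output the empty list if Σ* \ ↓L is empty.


|Q|=51, |F|=28, |δ|=167 (26 ε).
min D↑ (26 st, q0=0, F={7}): 0:2→1,q→2,w→3,r→0 1:2→1,q→4,w→5,r→6 2:2→7,q→2,w→8,r→2 3:2→5,q→9,w→3,r→3 4:2→7,q→4,w→10,r→11 5:2→5,q→12,w→5,r→13 6:2→6,q→14,w→13,r→15 7:2→7,q→7,w→7,r→7 8:2→7,q→9,w→8,r→8 9:2→7,q→9,w→9,r→16 10:2→7,q→12,w→10,r→17 11:2→7,q→14,w→17,r→18 12:2→7,q→12,w→12,r→19 13:2→13,q→20,w→13,r→15 14:2→7,q→21,w→14,r→18 15:2→15,q→7,w→15,r→15 16:2→7,q→16,w→16,r→22 17:2→7,q→20,w→17,r→18 18:2→7,q→7,w→18,r→18 19:2→7,q→23,w→19,r→24 20:2→7,q→21,w→20,r→25 21:2→7,q→21,w→7,r→24 22:2→7,q→22,w→7,r→22 23:2→7,q→21,w→23,r→24 24:2→7,q→7,w→7,r→24 25:2→7,q→7,w→25,r→24.
'q2': N↓-sim [38, 27, 4] end={s18,s2,s27,s9} rej; 2/2 deletions ∈↓L.
'2rrq': |S_i|=[38, 29, 21, 9, 2] end={s2,s27} ∉↓L; 4/4 del acc.
'2rqqw': run [38, 29, 21, 12, 4, 2] end={s2,s27} rej; 5/5 deletions ∈↓L.
'wqrrw': run [38, 31, 17, 14, 6, 2] end={s2,s27} rej; 5/5 del acc.
4 words, ⪯-incomp.

Antichain: [q2, 2rrq, 2rqqw, wqrrw].


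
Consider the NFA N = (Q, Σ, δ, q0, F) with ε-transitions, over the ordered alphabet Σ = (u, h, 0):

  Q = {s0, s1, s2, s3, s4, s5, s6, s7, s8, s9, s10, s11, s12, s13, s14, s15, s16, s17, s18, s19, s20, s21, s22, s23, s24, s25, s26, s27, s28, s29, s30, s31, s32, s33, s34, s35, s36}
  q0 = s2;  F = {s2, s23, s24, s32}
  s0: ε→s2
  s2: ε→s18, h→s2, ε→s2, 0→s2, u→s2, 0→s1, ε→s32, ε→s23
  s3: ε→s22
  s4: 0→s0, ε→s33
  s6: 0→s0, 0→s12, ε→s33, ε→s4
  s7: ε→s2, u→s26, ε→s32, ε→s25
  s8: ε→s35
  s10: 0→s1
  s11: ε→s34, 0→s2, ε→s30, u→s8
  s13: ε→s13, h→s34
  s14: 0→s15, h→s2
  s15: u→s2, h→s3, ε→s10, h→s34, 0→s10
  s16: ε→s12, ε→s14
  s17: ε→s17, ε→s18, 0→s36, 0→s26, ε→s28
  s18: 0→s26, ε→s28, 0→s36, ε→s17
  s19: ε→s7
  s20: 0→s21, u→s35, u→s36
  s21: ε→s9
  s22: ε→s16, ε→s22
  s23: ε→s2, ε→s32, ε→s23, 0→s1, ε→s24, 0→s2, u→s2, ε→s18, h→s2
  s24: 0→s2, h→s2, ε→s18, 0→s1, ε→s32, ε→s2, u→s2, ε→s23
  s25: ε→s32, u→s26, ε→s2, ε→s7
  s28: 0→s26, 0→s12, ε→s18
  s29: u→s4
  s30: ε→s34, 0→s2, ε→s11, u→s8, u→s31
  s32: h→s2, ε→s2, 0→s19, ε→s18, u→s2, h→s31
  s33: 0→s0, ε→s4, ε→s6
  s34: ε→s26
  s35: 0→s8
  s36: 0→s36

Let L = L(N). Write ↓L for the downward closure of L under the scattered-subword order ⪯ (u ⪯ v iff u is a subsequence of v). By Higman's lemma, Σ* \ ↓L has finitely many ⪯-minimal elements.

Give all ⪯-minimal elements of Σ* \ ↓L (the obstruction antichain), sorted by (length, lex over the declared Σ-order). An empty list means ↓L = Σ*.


|Q|=37, |F|=4, |δ|=95 (48 ε).
min D↑ (1 st, q0=0, F={}): 0:u→0,h→0,0→0 [Hopcroft].
L(D↑) = ∅; no obstructions.

A = [].


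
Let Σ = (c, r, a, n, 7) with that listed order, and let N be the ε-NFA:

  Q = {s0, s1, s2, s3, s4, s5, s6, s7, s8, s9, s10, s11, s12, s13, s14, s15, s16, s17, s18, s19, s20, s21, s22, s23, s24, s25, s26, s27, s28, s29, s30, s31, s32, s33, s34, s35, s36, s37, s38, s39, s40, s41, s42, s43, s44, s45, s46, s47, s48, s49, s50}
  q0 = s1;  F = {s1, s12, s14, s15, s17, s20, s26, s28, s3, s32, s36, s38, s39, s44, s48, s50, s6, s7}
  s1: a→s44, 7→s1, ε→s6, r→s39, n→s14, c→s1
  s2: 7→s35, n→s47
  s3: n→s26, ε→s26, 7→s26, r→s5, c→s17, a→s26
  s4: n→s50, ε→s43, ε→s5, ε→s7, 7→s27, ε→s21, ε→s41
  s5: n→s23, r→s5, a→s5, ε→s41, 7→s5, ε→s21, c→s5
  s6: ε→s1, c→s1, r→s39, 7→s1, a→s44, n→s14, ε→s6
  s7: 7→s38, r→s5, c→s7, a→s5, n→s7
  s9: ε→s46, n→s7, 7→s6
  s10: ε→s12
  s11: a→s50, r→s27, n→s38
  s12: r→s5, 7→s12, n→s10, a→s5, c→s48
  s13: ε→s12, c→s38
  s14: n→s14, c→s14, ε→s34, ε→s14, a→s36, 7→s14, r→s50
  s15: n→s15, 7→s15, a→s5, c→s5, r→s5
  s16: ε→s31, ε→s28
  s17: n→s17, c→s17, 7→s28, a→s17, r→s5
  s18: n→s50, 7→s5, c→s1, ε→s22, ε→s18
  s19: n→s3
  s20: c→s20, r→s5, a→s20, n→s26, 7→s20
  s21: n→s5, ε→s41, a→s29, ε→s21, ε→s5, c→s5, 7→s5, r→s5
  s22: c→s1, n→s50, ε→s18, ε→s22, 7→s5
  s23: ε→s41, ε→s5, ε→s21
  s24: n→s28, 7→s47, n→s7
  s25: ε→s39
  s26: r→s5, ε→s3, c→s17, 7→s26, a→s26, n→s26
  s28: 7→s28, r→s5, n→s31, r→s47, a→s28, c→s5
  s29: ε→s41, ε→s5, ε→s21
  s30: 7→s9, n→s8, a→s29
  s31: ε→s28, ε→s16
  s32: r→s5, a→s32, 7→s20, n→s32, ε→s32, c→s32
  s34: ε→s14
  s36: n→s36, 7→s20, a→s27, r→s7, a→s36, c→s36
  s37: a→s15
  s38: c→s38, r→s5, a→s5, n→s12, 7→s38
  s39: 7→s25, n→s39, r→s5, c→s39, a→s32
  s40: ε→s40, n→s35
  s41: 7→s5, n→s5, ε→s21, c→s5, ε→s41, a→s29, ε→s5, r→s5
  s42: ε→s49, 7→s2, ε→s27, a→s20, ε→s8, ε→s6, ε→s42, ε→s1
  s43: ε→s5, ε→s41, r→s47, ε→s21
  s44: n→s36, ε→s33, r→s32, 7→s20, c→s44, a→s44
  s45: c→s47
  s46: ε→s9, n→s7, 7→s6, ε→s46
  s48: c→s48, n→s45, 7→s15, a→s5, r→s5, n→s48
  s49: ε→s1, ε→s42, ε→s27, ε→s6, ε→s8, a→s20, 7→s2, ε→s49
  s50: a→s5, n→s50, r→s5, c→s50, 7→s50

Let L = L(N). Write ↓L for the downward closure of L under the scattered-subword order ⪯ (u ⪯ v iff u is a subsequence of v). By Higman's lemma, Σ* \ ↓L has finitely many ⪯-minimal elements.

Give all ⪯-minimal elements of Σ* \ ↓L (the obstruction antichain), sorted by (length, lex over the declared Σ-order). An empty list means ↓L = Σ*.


|Q|=51, |F|=18, |δ|=200 (59 ε).
min D↑ (17 st, q0=0, F={4}): 0:c→0,r→1,a→2,n→3,7→0 1:c→1,r→4,a→5,n→1,7→1 2:c→2,r→5,a→2,n→6,7→7 3:c→3,r→8,a→6,n→3,7→3 4:c→4,r→4,a→4,n→4,7→4 5:c→5,r→4,a→5,n→5,7→7 6:c→6,r→9,a→6,n→6,7→7 7:c→7,r→4,a→7,n→10,7→7 8:c→8,r→4,a→4,n→8,7→8 9:c→9,r→4,a→4,n→9,7→11 10:c→12,r→4,a→10,n→10,7→10 11:c→11,r→4,a→4,n→13,7→11 12:c→12,r→4,a→12,n→12,7→14 13:c→15,r→4,a→4,n→13,7→13 14:c→4,r→4,a→14,n→14,7→14 15:c→15,r→4,a→4,n→15,7→16 16:c→4,r→4,a→4,n→16,7→16 (ε-aug+det+¬).
'rr': N↓-sim [32, 24, 6] end={s21,s23,s29,s41,s47,s5} ∉↓L; 2/2 del acc.
'a7r': N↓-sim [32, 25, 19, 6] end={s21,s23,s29,s41,s47,s5} rej; 3/3 del acc.
'nra': |S_i|=[32, 28, 14, 5] end={s21,s23,s29,s41,s5} rej; 3/3 single-dels accept.
'a7nc7c': run [32, 25, 19, 17, 13, 10, 5] end={s21,s23,s29,s41,s5} rej; 6/6 single-dels accept.
4 words, ⪯-incomp.

A = [rr, a7r, nra, a7nc7c].
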